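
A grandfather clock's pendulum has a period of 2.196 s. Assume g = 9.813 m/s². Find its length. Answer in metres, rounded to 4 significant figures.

From T = 2π√(L/g), L = gT²/(4π²) = 9.813 × 2.1960²/(4π²) = 1.199 m.

1.199 m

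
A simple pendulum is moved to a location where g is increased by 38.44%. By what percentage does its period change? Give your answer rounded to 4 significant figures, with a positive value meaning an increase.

T ∝ 1/√g, so T'/T = 1/√(1.3844) = 0.84990.
Percentage change in T = (0.84990 − 1) × 100% = -15.01%.

-15.01%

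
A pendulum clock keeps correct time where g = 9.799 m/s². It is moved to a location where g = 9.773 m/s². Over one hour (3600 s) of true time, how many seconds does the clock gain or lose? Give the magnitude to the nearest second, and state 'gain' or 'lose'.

lose 5 s

The clock's period scales as T ∝ 1/√g, so T'/T = √(9.799/9.773) = 1.00133.
In 3600 s of true time the clock registers 3600/1.00133 = 3595.2 s, so it loses 5 s.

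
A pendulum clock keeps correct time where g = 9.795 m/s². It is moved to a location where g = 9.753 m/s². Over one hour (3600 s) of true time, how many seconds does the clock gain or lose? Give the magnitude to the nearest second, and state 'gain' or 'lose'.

The clock's period scales as T ∝ 1/√g, so T'/T = √(9.795/9.753) = 1.00215.
In 3600 s of true time the clock registers 3600/1.00215 = 3592.3 s, so it loses 8 s.

lose 8 s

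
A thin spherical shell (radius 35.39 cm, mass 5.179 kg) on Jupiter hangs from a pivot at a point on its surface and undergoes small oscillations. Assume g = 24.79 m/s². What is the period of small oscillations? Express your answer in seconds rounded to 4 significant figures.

I_cm = (2/3)mr² = 0.43243 kg·m². The pivot is at distance d = 0.3539 m from the centre of mass.
By the parallel-axis theorem, I = I_cm + md² = 0.43243 + 0.64864 = 1.0811 kg·m².
T = 2π√(I/(mgd)) = 2π√(1.0811/(5.179 × 24.79 × 0.3539)) = 0.9692 s.

0.9692 s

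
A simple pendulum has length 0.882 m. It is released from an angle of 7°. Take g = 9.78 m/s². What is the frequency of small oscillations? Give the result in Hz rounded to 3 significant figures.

T = 2π√(L/g) = 2π√(0.882/9.78) = 1.887 s, so f = 1/T = 0.530 Hz.

0.530 Hz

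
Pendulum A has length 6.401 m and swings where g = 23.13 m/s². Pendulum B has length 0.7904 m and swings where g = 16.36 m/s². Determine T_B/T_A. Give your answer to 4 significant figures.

0.4178

T = 2π√(L/g), so T_B/T_A = √((L_B/g_B)/(L_A/g_A)) = √((0.7904/16.36)/(6.401/23.13)) = 0.4178.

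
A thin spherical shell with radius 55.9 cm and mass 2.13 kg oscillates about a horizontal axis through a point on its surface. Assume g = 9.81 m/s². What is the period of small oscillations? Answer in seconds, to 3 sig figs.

I_cm = (2/3)mr² = 0.4437 kg·m². The pivot is at distance d = 0.559 m from the centre of mass.
By the parallel-axis theorem, I = I_cm + md² = 0.4437 + 0.6656 = 1.109 kg·m².
T = 2π√(I/(mgd)) = 2π√(1.109/(2.13 × 9.81 × 0.559)) = 1.94 s.

1.94 s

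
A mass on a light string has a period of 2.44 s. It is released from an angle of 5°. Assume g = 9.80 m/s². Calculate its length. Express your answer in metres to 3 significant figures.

From T = 2π√(L/g), L = gT²/(4π²) = 9.80 × 2.440²/(4π²) = 1.48 m.

1.48 m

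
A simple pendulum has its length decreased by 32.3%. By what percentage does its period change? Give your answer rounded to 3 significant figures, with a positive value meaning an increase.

-17.7%

T ∝ √L, so T'/T = √(0.6770) = 0.8228.
Percentage change in T = (0.8228 − 1) × 100% = -17.7%.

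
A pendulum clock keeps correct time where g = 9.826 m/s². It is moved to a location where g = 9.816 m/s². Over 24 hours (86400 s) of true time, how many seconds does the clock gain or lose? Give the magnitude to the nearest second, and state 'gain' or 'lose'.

The clock's period scales as T ∝ 1/√g, so T'/T = √(9.826/9.816) = 1.00051.
In 86400 s of true time the clock registers 86400/1.00051 = 86356.0 s, so it loses 44 s.

lose 44 s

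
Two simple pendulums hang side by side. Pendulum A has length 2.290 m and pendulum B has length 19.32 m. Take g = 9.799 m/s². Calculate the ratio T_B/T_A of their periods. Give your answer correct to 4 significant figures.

T ∝ √L, so T_B/T_A = √(L_B/L_A) = √(19.32/2.290) = 2.905.

2.905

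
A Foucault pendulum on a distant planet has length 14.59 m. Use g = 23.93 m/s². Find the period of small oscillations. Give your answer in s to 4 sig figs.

4.906 s

T = 2π√(L/g) = 2π√(14.59/23.93) = 2π × 0.78083 = 4.906 s.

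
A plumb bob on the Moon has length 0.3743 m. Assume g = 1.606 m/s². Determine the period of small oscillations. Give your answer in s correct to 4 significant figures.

3.033 s

T = 2π√(L/g) = 2π√(0.3743/1.606) = 2π × 0.48277 = 3.033 s.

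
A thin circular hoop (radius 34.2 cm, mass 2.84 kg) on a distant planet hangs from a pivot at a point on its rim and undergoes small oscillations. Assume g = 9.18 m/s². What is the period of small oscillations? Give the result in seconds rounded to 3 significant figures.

1.72 s

I_cm = mr² = 0.3322 kg·m². The pivot is at distance d = 0.342 m from the centre of mass.
By the parallel-axis theorem, I = I_cm + md² = 0.3322 + 0.3322 = 0.6644 kg·m².
T = 2π√(I/(mgd)) = 2π√(0.6644/(2.84 × 9.18 × 0.342)) = 1.72 s.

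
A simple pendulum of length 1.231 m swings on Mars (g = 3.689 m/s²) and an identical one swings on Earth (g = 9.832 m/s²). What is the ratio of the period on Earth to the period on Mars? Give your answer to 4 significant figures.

T ∝ 1/√g, so T₂/T₁ = √(g₁/g₂) = √(3.689/9.832) = 0.6125.

0.6125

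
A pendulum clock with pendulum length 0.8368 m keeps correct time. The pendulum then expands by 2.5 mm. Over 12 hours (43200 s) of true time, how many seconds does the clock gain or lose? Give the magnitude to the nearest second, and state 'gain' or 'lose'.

lose 64 s

T ∝ √L, so T'/T = √(0.83930/0.8368) = 1.00149.
In 43200 s of true time the clock registers 43200/1.00149 = 43135.6 s, so it loses 64 s.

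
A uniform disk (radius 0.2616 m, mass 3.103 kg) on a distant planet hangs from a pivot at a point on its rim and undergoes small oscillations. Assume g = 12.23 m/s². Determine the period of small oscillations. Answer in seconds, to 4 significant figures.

1.125 s

I_cm = ½mr² = 0.10618 kg·m². The pivot is at distance d = 0.2616 m from the centre of mass.
By the parallel-axis theorem, I = I_cm + md² = 0.10618 + 0.21235 = 0.31853 kg·m².
T = 2π√(I/(mgd)) = 2π√(0.31853/(3.103 × 12.23 × 0.2616)) = 1.125 s.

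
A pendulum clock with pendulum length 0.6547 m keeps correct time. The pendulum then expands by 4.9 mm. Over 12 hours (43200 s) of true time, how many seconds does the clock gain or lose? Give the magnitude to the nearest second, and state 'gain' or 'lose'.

T ∝ √L, so T'/T = √(0.65960/0.6547) = 1.00374.
In 43200 s of true time the clock registers 43200/1.00374 = 43039.2 s, so it loses 161 s.

lose 161 s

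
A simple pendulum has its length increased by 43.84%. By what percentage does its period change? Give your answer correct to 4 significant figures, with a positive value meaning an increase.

19.93%

T ∝ √L, so T'/T = √(1.4384) = 1.1993.
Percentage change in T = (1.1993 − 1) × 100% = 19.93%.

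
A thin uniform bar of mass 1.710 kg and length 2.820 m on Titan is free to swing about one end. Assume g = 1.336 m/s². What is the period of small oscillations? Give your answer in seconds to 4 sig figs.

7.453 s

For a physical pendulum T = 2π√(I/(mgd)), with d = 1.4100 m from pivot to centre of mass.
I_cm = mL²/12 = 1.710 × 2.820²/12 = 1.1332 kg·m²; I = I_cm + md² = 1.1332 + 1.710 × 1.4100² = 4.5329 kg·m².
T = 2π√(4.5329/(1.710 × 1.336 × 1.4100)) = 7.453 s.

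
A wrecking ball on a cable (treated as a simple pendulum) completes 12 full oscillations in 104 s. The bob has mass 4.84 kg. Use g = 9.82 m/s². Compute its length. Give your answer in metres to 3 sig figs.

T = 104/12 = 8.667 s.
From T = 2π√(L/g), L = gT²/(4π²) = 9.82 × 8.667²/(4π²) = 18.7 m.

18.7 m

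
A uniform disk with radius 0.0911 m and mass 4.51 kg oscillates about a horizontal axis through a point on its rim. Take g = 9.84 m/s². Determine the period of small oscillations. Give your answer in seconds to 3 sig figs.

0.740 s

I_cm = ½mr² = 0.01871 kg·m². The pivot is at distance d = 0.0911 m from the centre of mass.
By the parallel-axis theorem, I = I_cm + md² = 0.01871 + 0.03743 = 0.05614 kg·m².
T = 2π√(I/(mgd)) = 2π√(0.05614/(4.51 × 9.84 × 0.0911)) = 0.740 s.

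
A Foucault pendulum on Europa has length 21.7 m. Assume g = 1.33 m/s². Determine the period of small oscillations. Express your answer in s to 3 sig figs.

25.4 s

T = 2π√(L/g) = 2π√(21.7/1.33) = 2π × 4.039 = 25.4 s.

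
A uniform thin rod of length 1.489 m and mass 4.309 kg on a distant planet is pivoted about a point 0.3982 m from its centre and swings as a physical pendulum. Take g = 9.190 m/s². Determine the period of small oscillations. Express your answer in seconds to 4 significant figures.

For a physical pendulum T = 2π√(I/(mgd)), with d = 0.39820 m from pivot to centre of mass.
I_cm = mL²/12 = 4.309 × 1.489²/12 = 0.79613 kg·m²; I = I_cm + md² = 0.79613 + 4.309 × 0.39820² = 1.4794 kg·m².
T = 2π√(1.4794/(4.309 × 9.190 × 0.39820)) = 1.925 s.

1.925 s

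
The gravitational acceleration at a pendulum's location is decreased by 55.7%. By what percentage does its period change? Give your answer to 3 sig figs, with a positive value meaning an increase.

50.2%

T ∝ 1/√g, so T'/T = 1/√(0.4430) = 1.502.
Percentage change in T = (1.502 − 1) × 100% = 50.2%.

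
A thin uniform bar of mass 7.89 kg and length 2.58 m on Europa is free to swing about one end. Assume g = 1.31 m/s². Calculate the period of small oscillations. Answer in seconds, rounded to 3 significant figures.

For a physical pendulum T = 2π√(I/(mgd)), with d = 1.290 m from pivot to centre of mass.
I_cm = mL²/12 = 7.89 × 2.58²/12 = 4.377 kg·m²; I = I_cm + md² = 4.377 + 7.89 × 1.290² = 17.51 kg·m².
T = 2π√(17.51/(7.89 × 1.31 × 1.290)) = 7.20 s.

7.20 s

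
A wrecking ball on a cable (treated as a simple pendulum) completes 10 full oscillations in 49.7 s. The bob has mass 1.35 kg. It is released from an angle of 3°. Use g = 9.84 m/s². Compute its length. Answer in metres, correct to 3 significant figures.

T = 49.7/10 = 4.970 s.
From T = 2π√(L/g), L = gT²/(4π²) = 9.84 × 4.970²/(4π²) = 6.16 m.

6.16 m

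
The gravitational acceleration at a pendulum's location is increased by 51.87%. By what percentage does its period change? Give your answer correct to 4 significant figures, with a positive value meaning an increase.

T ∝ 1/√g, so T'/T = 1/√(1.5187) = 0.81145.
Percentage change in T = (0.81145 − 1) × 100% = -18.85%.

-18.85%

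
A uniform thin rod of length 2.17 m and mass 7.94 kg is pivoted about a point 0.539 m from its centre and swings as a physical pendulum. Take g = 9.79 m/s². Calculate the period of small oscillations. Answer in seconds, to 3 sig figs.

2.26 s

For a physical pendulum T = 2π√(I/(mgd)), with d = 0.5390 m from pivot to centre of mass.
I_cm = mL²/12 = 7.94 × 2.17²/12 = 3.116 kg·m²; I = I_cm + md² = 3.116 + 7.94 × 0.5390² = 5.422 kg·m².
T = 2π√(5.422/(7.94 × 9.79 × 0.5390)) = 2.26 s.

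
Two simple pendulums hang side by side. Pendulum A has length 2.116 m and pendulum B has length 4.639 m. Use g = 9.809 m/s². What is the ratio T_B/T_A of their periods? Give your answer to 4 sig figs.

T ∝ √L, so T_B/T_A = √(L_B/L_A) = √(4.639/2.116) = 1.481.

1.481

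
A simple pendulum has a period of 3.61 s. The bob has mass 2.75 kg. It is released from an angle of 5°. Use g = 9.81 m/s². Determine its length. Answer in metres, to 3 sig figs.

3.24 m

From T = 2π√(L/g), L = gT²/(4π²) = 9.81 × 3.610²/(4π²) = 3.24 m.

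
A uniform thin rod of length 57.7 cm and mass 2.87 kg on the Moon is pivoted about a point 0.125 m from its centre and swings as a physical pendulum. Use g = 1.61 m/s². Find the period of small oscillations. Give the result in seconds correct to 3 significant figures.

2.92 s

For a physical pendulum T = 2π√(I/(mgd)), with d = 0.1250 m from pivot to centre of mass.
I_cm = mL²/12 = 2.87 × 0.577²/12 = 0.07963 kg·m²; I = I_cm + md² = 0.07963 + 2.87 × 0.1250² = 0.1245 kg·m².
T = 2π√(0.1245/(2.87 × 1.61 × 0.1250)) = 2.92 s.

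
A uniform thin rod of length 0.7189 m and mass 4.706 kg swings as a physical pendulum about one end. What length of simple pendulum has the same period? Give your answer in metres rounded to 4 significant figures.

The equivalent simple-pendulum length is L_eq = I/(md), where I is about the pivot and d = 0.35945 m.
I_cm = (1/12)mL² = 0.20268 kg·m², so I = I_cm + md² = 0.20268 + 0.60804 = 0.81071 kg·m².
L_eq = 0.81071/(4.706 × 0.35945) = 0.4793 m.

0.4793 m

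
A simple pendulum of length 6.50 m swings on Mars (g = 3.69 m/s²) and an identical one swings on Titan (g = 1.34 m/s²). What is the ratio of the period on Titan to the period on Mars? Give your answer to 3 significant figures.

T ∝ 1/√g, so T₂/T₁ = √(g₁/g₂) = √(3.69/1.34) = 1.66.

1.66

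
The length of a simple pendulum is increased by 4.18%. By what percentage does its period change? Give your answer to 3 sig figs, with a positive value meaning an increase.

2.07%

T ∝ √L, so T'/T = √(1.042) = 1.021.
Percentage change in T = (1.021 − 1) × 100% = 2.07%.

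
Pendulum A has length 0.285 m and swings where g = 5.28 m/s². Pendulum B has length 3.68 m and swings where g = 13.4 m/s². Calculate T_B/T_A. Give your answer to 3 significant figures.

T = 2π√(L/g), so T_B/T_A = √((L_B/g_B)/(L_A/g_A)) = √((3.68/13.4)/(0.285/5.28)) = 2.26.

2.26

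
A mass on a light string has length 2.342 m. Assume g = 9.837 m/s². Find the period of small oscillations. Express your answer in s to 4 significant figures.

T = 2π√(L/g) = 2π√(2.342/9.837) = 2π × 0.48794 = 3.066 s.

3.066 s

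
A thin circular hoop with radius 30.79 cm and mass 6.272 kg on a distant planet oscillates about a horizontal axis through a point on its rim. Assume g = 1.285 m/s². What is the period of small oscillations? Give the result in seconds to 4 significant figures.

I_cm = mr² = 0.59460 kg·m². The pivot is at distance d = 0.3079 m from the centre of mass.
By the parallel-axis theorem, I = I_cm + md² = 0.59460 + 0.59460 = 1.1892 kg·m².
T = 2π√(I/(mgd)) = 2π√(1.1892/(6.272 × 1.285 × 0.3079)) = 4.350 s.

4.350 s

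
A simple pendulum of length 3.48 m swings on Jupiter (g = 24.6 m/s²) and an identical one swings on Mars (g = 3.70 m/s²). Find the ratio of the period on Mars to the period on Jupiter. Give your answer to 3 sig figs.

T ∝ 1/√g, so T₂/T₁ = √(g₁/g₂) = √(24.6/3.70) = 2.58.

2.58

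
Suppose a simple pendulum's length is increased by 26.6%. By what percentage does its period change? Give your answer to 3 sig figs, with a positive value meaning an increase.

12.5%

T ∝ √L, so T'/T = √(1.266) = 1.125.
Percentage change in T = (1.125 − 1) × 100% = 12.5%.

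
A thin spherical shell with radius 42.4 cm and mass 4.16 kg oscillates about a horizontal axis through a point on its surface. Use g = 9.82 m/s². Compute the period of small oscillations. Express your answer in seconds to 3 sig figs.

1.69 s

I_cm = (2/3)mr² = 0.4986 kg·m². The pivot is at distance d = 0.424 m from the centre of mass.
By the parallel-axis theorem, I = I_cm + md² = 0.4986 + 0.7479 = 1.246 kg·m².
T = 2π√(I/(mgd)) = 2π√(1.246/(4.16 × 9.82 × 0.424)) = 1.69 s.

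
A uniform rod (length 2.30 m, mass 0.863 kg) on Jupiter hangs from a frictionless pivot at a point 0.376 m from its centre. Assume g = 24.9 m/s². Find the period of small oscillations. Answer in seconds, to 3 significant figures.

For a physical pendulum T = 2π√(I/(mgd)), with d = 0.3760 m from pivot to centre of mass.
I_cm = mL²/12 = 0.863 × 2.30²/12 = 0.3804 kg·m²; I = I_cm + md² = 0.3804 + 0.863 × 0.3760² = 0.5024 kg·m².
T = 2π√(0.5024/(0.863 × 24.9 × 0.3760)) = 1.57 s.

1.57 s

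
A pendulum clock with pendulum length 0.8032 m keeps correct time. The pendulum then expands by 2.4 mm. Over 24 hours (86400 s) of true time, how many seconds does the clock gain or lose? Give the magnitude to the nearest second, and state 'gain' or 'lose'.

T ∝ √L, so T'/T = √(0.80560/0.8032) = 1.00149.
In 86400 s of true time the clock registers 86400/1.00149 = 86271.2 s, so it loses 129 s.

lose 129 s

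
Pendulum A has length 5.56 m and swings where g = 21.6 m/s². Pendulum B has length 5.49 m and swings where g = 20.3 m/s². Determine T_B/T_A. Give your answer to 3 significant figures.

T = 2π√(L/g), so T_B/T_A = √((L_B/g_B)/(L_A/g_A)) = √((5.49/20.3)/(5.56/21.6)) = 1.03.

1.03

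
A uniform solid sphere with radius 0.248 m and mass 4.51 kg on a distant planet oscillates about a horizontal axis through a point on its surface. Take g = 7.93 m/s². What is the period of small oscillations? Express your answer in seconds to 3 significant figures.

1.31 s

I_cm = (2/5)mr² = 0.1110 kg·m². The pivot is at distance d = 0.248 m from the centre of mass.
By the parallel-axis theorem, I = I_cm + md² = 0.1110 + 0.2774 = 0.3883 kg·m².
T = 2π√(I/(mgd)) = 2π√(0.3883/(4.51 × 7.93 × 0.248)) = 1.31 s.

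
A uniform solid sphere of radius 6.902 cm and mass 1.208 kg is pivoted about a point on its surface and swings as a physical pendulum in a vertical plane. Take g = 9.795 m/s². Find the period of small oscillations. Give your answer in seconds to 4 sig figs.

0.6241 s

I_cm = (2/5)mr² = 0.0023018 kg·m². The pivot is at distance d = 0.06902 m from the centre of mass.
By the parallel-axis theorem, I = I_cm + md² = 0.0023018 + 0.0057546 = 0.0080565 kg·m².
T = 2π√(I/(mgd)) = 2π√(0.0080565/(1.208 × 9.795 × 0.06902)) = 0.6241 s.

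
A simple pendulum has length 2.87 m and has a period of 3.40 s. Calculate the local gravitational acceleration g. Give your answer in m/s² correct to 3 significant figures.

9.80 m/s²

From T = 2π√(L/g), g = 4π²L/T² = 4π² × 2.87/3.400² = 9.80 m/s².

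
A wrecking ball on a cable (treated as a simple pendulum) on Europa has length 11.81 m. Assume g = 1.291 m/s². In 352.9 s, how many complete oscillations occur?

18

T = 2π√(L/g) = 2π√(11.81/1.291) = 19.004 s.
Number of complete oscillations = ⌊352.9/19.004⌋ = ⌊18.570⌋ = 18.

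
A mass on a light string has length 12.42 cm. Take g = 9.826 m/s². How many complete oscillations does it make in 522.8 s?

T = 2π√(L/g) = 2π√(0.1242/9.826) = 0.70640 s.
Number of complete oscillations = ⌊522.8/0.70640⌋ = ⌊740.09⌋ = 740.

740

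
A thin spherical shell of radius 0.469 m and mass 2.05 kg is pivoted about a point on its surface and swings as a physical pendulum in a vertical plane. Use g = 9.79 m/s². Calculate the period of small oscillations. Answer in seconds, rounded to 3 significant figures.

I_cm = (2/3)mr² = 0.3006 kg·m². The pivot is at distance d = 0.469 m from the centre of mass.
By the parallel-axis theorem, I = I_cm + md² = 0.3006 + 0.4509 = 0.7515 kg·m².
T = 2π√(I/(mgd)) = 2π√(0.7515/(2.05 × 9.79 × 0.469)) = 1.78 s.

1.78 s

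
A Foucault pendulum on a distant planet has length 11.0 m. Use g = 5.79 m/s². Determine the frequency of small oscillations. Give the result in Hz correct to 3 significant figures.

T = 2π√(L/g) = 2π√(11.0/5.79) = 8.660 s, so f = 1/T = 0.115 Hz.

0.115 Hz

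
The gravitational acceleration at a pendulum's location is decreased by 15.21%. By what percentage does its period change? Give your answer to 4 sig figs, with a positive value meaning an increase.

T ∝ 1/√g, so T'/T = 1/√(0.84790) = 1.0860.
Percentage change in T = (1.0860 − 1) × 100% = 8.599%.

8.599%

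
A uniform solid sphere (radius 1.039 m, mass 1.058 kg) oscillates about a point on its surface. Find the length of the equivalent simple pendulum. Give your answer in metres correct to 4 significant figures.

The equivalent simple-pendulum length is L_eq = I/(md), where I is about the pivot and d = 1.0390 m.
I_cm = (2/5)mR² = 0.45685 kg·m², so I = I_cm + md² = 0.45685 + 1.1421 = 1.5990 kg·m².
L_eq = 1.5990/(1.058 × 1.0390) = 1.455 m.

1.455 m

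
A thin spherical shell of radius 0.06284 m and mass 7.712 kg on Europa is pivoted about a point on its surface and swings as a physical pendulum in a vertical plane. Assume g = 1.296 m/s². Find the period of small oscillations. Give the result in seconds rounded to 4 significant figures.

1.786 s

I_cm = (2/3)mr² = 0.020302 kg·m². The pivot is at distance d = 0.06284 m from the centre of mass.
By the parallel-axis theorem, I = I_cm + md² = 0.020302 + 0.030454 = 0.050756 kg·m².
T = 2π√(I/(mgd)) = 2π√(0.050756/(7.712 × 1.296 × 0.06284)) = 1.786 s.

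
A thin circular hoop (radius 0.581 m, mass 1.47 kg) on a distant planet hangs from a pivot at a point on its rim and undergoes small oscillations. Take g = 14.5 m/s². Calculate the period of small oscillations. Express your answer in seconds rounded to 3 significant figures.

I_cm = mr² = 0.4962 kg·m². The pivot is at distance d = 0.581 m from the centre of mass.
By the parallel-axis theorem, I = I_cm + md² = 0.4962 + 0.4962 = 0.9924 kg·m².
T = 2π√(I/(mgd)) = 2π√(0.9924/(1.47 × 14.5 × 0.581)) = 1.78 s.

1.78 s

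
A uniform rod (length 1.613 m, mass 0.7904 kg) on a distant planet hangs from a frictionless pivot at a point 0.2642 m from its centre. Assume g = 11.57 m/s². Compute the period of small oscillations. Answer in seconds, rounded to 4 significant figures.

1.924 s

For a physical pendulum T = 2π√(I/(mgd)), with d = 0.26420 m from pivot to centre of mass.
I_cm = mL²/12 = 0.7904 × 1.613²/12 = 0.17137 kg·m²; I = I_cm + md² = 0.17137 + 0.7904 × 0.26420² = 0.22654 kg·m².
T = 2π√(0.22654/(0.7904 × 11.57 × 0.26420)) = 1.924 s.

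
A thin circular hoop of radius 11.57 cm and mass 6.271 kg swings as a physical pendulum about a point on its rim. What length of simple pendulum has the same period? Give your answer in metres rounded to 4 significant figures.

The equivalent simple-pendulum length is L_eq = I/(md), where I is about the pivot and d = 0.11570 m.
I_cm = mR² = 0.083947 kg·m², so I = I_cm + md² = 0.083947 + 0.083947 = 0.16789 kg·m².
L_eq = 0.16789/(6.271 × 0.11570) = 0.2314 m.

0.2314 m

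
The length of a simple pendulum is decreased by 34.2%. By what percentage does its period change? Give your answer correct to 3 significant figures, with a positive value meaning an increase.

T ∝ √L, so T'/T = √(0.6580) = 0.8112.
Percentage change in T = (0.8112 − 1) × 100% = -18.9%.

-18.9%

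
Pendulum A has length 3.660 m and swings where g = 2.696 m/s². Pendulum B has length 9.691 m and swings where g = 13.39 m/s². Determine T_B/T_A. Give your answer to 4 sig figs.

T = 2π√(L/g), so T_B/T_A = √((L_B/g_B)/(L_A/g_A)) = √((9.691/13.39)/(3.660/2.696)) = 0.7302.

0.7302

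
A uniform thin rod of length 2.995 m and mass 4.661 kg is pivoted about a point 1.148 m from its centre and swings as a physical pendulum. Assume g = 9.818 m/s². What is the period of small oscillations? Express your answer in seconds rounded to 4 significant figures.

2.690 s

For a physical pendulum T = 2π√(I/(mgd)), with d = 1.1480 m from pivot to centre of mass.
I_cm = mL²/12 = 4.661 × 2.995²/12 = 3.4841 kg·m²; I = I_cm + md² = 3.4841 + 4.661 × 1.1480² = 9.6269 kg·m².
T = 2π√(9.6269/(4.661 × 9.818 × 1.1480)) = 2.690 s.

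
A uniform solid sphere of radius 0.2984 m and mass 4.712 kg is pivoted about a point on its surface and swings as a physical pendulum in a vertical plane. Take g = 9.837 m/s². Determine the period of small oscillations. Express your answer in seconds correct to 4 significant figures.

1.295 s

I_cm = (2/5)mr² = 0.16783 kg·m². The pivot is at distance d = 0.2984 m from the centre of mass.
By the parallel-axis theorem, I = I_cm + md² = 0.16783 + 0.41957 = 0.58740 kg·m².
T = 2π√(I/(mgd)) = 2π√(0.58740/(4.712 × 9.837 × 0.2984)) = 1.295 s.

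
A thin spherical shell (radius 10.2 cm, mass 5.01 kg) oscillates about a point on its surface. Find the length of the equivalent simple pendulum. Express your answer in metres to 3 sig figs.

The equivalent simple-pendulum length is L_eq = I/(md), where I is about the pivot and d = 0.1020 m.
I_cm = (2/3)mR² = 0.03475 kg·m², so I = I_cm + md² = 0.03475 + 0.05212 = 0.08687 kg·m².
L_eq = 0.08687/(5.01 × 0.1020) = 0.170 m.

0.170 m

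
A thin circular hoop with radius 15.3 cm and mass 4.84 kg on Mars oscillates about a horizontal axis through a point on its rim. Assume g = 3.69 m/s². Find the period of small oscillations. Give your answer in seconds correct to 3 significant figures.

I_cm = mr² = 0.1133 kg·m². The pivot is at distance d = 0.153 m from the centre of mass.
By the parallel-axis theorem, I = I_cm + md² = 0.1133 + 0.1133 = 0.2266 kg·m².
T = 2π√(I/(mgd)) = 2π√(0.2266/(4.84 × 3.69 × 0.153)) = 1.81 s.

1.81 s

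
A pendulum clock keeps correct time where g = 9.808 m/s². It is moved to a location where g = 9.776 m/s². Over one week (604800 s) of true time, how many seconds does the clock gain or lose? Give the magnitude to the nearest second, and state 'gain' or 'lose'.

lose 987 s

The clock's period scales as T ∝ 1/√g, so T'/T = √(9.808/9.776) = 1.00164.
In 604800 s of true time the clock registers 604800/1.00164 = 603812.6 s, so it loses 987 s.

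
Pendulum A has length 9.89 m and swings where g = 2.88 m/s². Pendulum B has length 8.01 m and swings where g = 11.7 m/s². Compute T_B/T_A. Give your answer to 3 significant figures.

0.446

T = 2π√(L/g), so T_B/T_A = √((L_B/g_B)/(L_A/g_A)) = √((8.01/11.7)/(9.89/2.88)) = 0.446.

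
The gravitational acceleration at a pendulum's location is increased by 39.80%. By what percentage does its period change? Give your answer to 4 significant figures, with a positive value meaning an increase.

-15.42%

T ∝ 1/√g, so T'/T = 1/√(1.3980) = 0.84576.
Percentage change in T = (0.84576 − 1) × 100% = -15.42%.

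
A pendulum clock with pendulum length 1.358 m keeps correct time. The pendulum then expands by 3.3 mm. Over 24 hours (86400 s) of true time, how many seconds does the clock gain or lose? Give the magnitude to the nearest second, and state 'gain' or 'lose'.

lose 105 s

T ∝ √L, so T'/T = √(1.36130/1.358) = 1.00121.
In 86400 s of true time the clock registers 86400/1.00121 = 86295.2 s, so it loses 105 s.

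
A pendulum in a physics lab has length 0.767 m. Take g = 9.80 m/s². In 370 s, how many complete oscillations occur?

T = 2π√(L/g) = 2π√(0.767/9.80) = 1.758 s.
Number of complete oscillations = ⌊370/1.758⌋ = ⌊210.5⌋ = 210.

210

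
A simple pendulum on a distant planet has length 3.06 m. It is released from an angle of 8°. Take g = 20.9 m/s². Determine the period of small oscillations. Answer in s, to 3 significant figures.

T = 2π√(L/g) = 2π√(3.06/20.9) = 2π × 0.3826 = 2.40 s.

2.40 s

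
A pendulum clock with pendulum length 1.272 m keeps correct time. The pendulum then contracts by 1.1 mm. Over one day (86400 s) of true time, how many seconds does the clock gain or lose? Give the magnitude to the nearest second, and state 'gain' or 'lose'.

T ∝ √L, so T'/T = √(1.27090/1.272) = 0.999568.
In 86400 s of true time the clock registers 86400/0.999568 = 86437.4 s, so it gains 37 s.

gain 37 s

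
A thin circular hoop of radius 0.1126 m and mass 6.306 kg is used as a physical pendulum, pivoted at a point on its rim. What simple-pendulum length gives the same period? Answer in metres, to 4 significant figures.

0.2252 m

The equivalent simple-pendulum length is L_eq = I/(md), where I is about the pivot and d = 0.11260 m.
I_cm = mR² = 0.079952 kg·m², so I = I_cm + md² = 0.079952 + 0.079952 = 0.15990 kg·m².
L_eq = 0.15990/(6.306 × 0.11260) = 0.2252 m.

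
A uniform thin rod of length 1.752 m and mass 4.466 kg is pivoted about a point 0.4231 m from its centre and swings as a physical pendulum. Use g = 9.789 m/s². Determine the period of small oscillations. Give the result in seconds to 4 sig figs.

2.036 s

For a physical pendulum T = 2π√(I/(mgd)), with d = 0.42310 m from pivot to centre of mass.
I_cm = mL²/12 = 4.466 × 1.752²/12 = 1.1424 kg·m²; I = I_cm + md² = 1.1424 + 4.466 × 0.42310² = 1.9418 kg·m².
T = 2π√(1.9418/(4.466 × 9.789 × 0.42310)) = 2.036 s.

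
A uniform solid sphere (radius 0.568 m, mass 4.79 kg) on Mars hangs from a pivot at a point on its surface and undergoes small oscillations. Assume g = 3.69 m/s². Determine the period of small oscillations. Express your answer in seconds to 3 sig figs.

I_cm = (2/5)mr² = 0.6181 kg·m². The pivot is at distance d = 0.568 m from the centre of mass.
By the parallel-axis theorem, I = I_cm + md² = 0.6181 + 1.545 = 2.164 kg·m².
T = 2π√(I/(mgd)) = 2π√(2.164/(4.79 × 3.69 × 0.568)) = 2.92 s.

2.92 s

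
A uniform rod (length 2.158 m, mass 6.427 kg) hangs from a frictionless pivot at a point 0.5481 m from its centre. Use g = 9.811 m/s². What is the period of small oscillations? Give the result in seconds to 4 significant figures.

For a physical pendulum T = 2π√(I/(mgd)), with d = 0.54810 m from pivot to centre of mass.
I_cm = mL²/12 = 6.427 × 2.158²/12 = 2.4942 kg·m²; I = I_cm + md² = 2.4942 + 6.427 × 0.54810² = 4.4250 kg·m².
T = 2π√(4.4250/(6.427 × 9.811 × 0.54810)) = 2.248 s.

2.248 s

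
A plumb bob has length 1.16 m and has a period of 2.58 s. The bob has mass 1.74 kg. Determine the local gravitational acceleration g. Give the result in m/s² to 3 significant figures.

6.88 m/s²

From T = 2π√(L/g), g = 4π²L/T² = 4π² × 1.16/2.580² = 6.88 m/s².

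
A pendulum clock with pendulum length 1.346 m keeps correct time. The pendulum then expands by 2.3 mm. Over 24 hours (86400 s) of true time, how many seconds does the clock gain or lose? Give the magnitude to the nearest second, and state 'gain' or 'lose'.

T ∝ √L, so T'/T = √(1.34830/1.346) = 1.00085.
In 86400 s of true time the clock registers 86400/1.00085 = 86326.3 s, so it loses 74 s.

lose 74 s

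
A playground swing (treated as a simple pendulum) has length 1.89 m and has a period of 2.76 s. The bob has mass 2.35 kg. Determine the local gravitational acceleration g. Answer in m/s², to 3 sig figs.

From T = 2π√(L/g), g = 4π²L/T² = 4π² × 1.89/2.760² = 9.79 m/s².

9.79 m/s²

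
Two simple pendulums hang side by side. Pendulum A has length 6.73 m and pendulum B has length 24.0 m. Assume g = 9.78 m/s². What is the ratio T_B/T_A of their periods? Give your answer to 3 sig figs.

1.89

T ∝ √L, so T_B/T_A = √(L_B/L_A) = √(24.0/6.73) = 1.89.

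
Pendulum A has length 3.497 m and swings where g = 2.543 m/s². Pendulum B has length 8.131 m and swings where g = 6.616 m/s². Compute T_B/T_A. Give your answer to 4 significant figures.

0.9454

T = 2π√(L/g), so T_B/T_A = √((L_B/g_B)/(L_A/g_A)) = √((8.131/6.616)/(3.497/2.543)) = 0.9454.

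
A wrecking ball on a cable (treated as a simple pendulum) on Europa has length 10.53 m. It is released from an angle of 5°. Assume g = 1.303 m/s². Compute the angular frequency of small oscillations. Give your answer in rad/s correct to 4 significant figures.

0.3518 rad/s

ω = √(g/L) = √(1.303/10.53) = 0.3518 rad/s.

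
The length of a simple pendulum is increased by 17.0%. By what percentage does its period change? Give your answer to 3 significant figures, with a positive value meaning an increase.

8.17%

T ∝ √L, so T'/T = √(1.170) = 1.082.
Percentage change in T = (1.082 − 1) × 100% = 8.17%.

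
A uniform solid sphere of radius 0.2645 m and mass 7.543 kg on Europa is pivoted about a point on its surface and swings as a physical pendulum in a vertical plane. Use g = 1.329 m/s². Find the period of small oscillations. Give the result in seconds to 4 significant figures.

I_cm = (2/5)mr² = 0.21108 kg·m². The pivot is at distance d = 0.2645 m from the centre of mass.
By the parallel-axis theorem, I = I_cm + md² = 0.21108 + 0.52771 = 0.73879 kg·m².
T = 2π√(I/(mgd)) = 2π√(0.73879/(7.543 × 1.329 × 0.2645)) = 3.317 s.

3.317 s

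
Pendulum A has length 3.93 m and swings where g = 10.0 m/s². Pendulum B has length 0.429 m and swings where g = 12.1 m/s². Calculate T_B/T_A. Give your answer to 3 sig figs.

T = 2π√(L/g), so T_B/T_A = √((L_B/g_B)/(L_A/g_A)) = √((0.429/12.1)/(3.93/10.0)) = 0.300.

0.300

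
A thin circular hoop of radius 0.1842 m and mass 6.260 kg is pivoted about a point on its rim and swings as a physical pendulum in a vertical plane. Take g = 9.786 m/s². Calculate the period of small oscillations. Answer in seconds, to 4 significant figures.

I_cm = mr² = 0.21240 kg·m². The pivot is at distance d = 0.1842 m from the centre of mass.
By the parallel-axis theorem, I = I_cm + md² = 0.21240 + 0.21240 = 0.42480 kg·m².
T = 2π√(I/(mgd)) = 2π√(0.42480/(6.260 × 9.786 × 0.1842)) = 1.219 s.

1.219 s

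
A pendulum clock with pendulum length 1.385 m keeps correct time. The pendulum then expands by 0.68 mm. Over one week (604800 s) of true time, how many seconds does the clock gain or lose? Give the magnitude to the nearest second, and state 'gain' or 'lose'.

lose 148 s

T ∝ √L, so T'/T = √(1.38568/1.385) = 1.00025.
In 604800 s of true time the clock registers 604800/1.00025 = 604651.6 s, so it loses 148 s.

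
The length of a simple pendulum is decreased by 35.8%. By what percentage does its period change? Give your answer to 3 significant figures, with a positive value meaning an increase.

T ∝ √L, so T'/T = √(0.6420) = 0.8012.
Percentage change in T = (0.8012 − 1) × 100% = -19.9%.

-19.9%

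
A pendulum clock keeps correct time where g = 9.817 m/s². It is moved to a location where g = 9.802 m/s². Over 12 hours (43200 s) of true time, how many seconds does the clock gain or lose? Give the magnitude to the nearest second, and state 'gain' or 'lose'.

The clock's period scales as T ∝ 1/√g, so T'/T = √(9.817/9.802) = 1.00076.
In 43200 s of true time the clock registers 43200/1.00076 = 43167.0 s, so it loses 33 s.

lose 33 s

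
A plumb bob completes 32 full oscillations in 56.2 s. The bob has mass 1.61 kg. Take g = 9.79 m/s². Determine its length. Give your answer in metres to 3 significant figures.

0.765 m

T = 56.2/32 = 1.756 s.
From T = 2π√(L/g), L = gT²/(4π²) = 9.79 × 1.756²/(4π²) = 0.765 m.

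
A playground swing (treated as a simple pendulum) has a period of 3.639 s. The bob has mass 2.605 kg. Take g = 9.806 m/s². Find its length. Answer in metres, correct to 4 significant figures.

3.289 m

From T = 2π√(L/g), L = gT²/(4π²) = 9.806 × 3.6390²/(4π²) = 3.289 m.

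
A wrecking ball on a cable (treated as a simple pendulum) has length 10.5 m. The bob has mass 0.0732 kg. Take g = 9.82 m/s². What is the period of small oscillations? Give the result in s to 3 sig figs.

T = 2π√(L/g) = 2π√(10.5/9.82) = 2π × 1.034 = 6.50 s.

6.50 s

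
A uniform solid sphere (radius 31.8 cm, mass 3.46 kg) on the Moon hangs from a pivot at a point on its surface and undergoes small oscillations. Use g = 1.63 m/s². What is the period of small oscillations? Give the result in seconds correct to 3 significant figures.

I_cm = (2/5)mr² = 0.1400 kg·m². The pivot is at distance d = 0.318 m from the centre of mass.
By the parallel-axis theorem, I = I_cm + md² = 0.1400 + 0.3499 = 0.4898 kg·m².
T = 2π√(I/(mgd)) = 2π√(0.4898/(3.46 × 1.63 × 0.318)) = 3.28 s.

3.28 s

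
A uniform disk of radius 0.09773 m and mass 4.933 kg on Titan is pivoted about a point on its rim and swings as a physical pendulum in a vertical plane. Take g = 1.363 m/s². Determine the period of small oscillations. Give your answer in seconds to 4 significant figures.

2.061 s

I_cm = ½mr² = 0.023558 kg·m². The pivot is at distance d = 0.09773 m from the centre of mass.
By the parallel-axis theorem, I = I_cm + md² = 0.023558 + 0.047116 = 0.070674 kg·m².
T = 2π√(I/(mgd)) = 2π√(0.070674/(4.933 × 1.363 × 0.09773)) = 2.061 s.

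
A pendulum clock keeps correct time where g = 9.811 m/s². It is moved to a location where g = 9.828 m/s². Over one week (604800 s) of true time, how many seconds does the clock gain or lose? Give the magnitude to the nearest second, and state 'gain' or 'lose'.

The clock's period scales as T ∝ 1/√g, so T'/T = √(9.811/9.828) = 0.999135.
In 604800 s of true time the clock registers 604800/0.999135 = 605323.8 s, so it gains 524 s.

gain 524 s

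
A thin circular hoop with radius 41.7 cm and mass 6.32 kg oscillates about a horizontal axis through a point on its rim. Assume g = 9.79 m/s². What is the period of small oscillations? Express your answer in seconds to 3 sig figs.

I_cm = mr² = 1.099 kg·m². The pivot is at distance d = 0.417 m from the centre of mass.
By the parallel-axis theorem, I = I_cm + md² = 1.099 + 1.099 = 2.198 kg·m².
T = 2π√(I/(mgd)) = 2π√(2.198/(6.32 × 9.79 × 0.417)) = 1.83 s.

1.83 s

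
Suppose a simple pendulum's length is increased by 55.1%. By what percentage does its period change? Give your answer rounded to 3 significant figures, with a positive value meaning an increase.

T ∝ √L, so T'/T = √(1.551) = 1.245.
Percentage change in T = (1.245 − 1) × 100% = 24.5%.

24.5%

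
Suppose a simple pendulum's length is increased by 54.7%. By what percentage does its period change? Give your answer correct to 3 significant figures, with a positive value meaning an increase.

24.4%

T ∝ √L, so T'/T = √(1.547) = 1.244.
Percentage change in T = (1.244 − 1) × 100% = 24.4%.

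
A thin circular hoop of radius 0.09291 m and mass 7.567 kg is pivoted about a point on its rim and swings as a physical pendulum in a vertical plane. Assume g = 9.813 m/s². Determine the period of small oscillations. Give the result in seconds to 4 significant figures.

0.8646 s

I_cm = mr² = 0.065320 kg·m². The pivot is at distance d = 0.09291 m from the centre of mass.
By the parallel-axis theorem, I = I_cm + md² = 0.065320 + 0.065320 = 0.13064 kg·m².
T = 2π√(I/(mgd)) = 2π√(0.13064/(7.567 × 9.813 × 0.09291)) = 0.8646 s.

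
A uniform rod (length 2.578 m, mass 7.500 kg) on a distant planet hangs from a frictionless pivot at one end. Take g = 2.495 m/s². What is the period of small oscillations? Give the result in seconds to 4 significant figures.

5.215 s

For a physical pendulum T = 2π√(I/(mgd)), with d = 1.2890 m from pivot to centre of mass.
I_cm = mL²/12 = 7.500 × 2.578²/12 = 4.1538 kg·m²; I = I_cm + md² = 4.1538 + 7.500 × 1.2890² = 16.615 kg·m².
T = 2π√(16.615/(7.500 × 2.495 × 1.2890)) = 5.215 s.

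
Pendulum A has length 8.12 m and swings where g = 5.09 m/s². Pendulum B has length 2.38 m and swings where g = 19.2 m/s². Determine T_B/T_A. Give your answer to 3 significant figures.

0.279

T = 2π√(L/g), so T_B/T_A = √((L_B/g_B)/(L_A/g_A)) = √((2.38/19.2)/(8.12/5.09)) = 0.279.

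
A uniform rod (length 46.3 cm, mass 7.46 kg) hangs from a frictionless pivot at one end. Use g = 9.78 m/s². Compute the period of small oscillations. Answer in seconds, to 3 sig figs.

1.12 s

For a physical pendulum T = 2π√(I/(mgd)), with d = 0.2315 m from pivot to centre of mass.
I_cm = mL²/12 = 7.46 × 0.463²/12 = 0.1333 kg·m²; I = I_cm + md² = 0.1333 + 7.46 × 0.2315² = 0.5331 kg·m².
T = 2π√(0.5331/(7.46 × 9.78 × 0.2315)) = 1.12 s.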